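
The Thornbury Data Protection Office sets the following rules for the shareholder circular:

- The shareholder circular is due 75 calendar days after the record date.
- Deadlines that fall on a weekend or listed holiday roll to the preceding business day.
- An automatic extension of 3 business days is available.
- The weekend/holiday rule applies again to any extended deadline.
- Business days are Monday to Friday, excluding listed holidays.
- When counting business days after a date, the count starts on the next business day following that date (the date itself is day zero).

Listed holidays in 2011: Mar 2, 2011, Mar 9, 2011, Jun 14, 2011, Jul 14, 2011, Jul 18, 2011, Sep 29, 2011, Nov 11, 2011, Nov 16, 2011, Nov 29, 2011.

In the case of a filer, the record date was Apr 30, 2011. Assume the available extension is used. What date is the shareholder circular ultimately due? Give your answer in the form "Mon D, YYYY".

From Apr 30, 2011, 75 calendar days later is Jul 14, 2011.
Jul 14, 2011 is a listed holiday, so it moves to the preceding business day, Jul 13, 2011 (Wednesday).
Counting 3 further business days from Jul 13, 2011 reaches Jul 20, 2011.
Since Jul 20, 2011 is a Wednesday and not a holiday, the date is unchanged.
The final due date is Jul 20, 2011.

Jul 20, 2011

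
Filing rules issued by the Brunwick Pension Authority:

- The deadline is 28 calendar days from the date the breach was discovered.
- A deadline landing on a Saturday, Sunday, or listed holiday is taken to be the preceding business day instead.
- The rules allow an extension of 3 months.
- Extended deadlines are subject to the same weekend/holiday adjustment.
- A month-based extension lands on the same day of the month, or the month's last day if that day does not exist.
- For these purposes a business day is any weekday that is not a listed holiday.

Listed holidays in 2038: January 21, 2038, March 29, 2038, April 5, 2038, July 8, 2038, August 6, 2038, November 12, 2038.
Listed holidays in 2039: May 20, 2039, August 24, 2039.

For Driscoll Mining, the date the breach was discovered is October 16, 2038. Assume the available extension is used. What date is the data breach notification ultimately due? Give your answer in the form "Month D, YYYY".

February 11, 2039

28 calendar days after October 16, 2038 is November 13, 2038.
Because November 13, 2038 is a Saturday, the deadline becomes November 11, 2038 (Thursday).
Add 3 months to November 11, 2038: February 11, 2039.
Since February 11, 2039 is a Friday and not a holiday, the date is unchanged.
So the filing is due February 11, 2039.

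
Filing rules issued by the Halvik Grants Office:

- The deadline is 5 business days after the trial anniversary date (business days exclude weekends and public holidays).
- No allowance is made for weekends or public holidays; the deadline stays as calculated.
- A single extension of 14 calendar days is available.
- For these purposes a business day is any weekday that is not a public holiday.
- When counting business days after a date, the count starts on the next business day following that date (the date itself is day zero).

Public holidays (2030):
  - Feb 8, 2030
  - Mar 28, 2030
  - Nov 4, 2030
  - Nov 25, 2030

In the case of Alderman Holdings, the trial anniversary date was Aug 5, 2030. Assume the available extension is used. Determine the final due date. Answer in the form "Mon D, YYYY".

Aug 26, 2030

Starting the day after Aug 5, 2030 and counting 5 business days lands on Aug 12, 2030.
Aug 12, 2030 is a Monday; no weekend or holiday adjustment applies.
Applying the 14-calendar-day extension: Aug 12, 2030 + 14 days = Aug 26, 2030.
Aug 26, 2030 falls on a Monday. The rules make no weekend/holiday allowance, so it remains Aug 26, 2030.
The final due date is Aug 26, 2030.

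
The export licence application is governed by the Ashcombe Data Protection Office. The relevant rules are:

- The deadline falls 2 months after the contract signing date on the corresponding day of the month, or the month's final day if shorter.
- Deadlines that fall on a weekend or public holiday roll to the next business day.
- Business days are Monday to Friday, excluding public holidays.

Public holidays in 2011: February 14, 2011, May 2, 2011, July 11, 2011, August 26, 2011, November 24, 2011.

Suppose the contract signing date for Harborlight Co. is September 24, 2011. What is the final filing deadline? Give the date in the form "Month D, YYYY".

2 months from September 24, 2011 is November 24, 2011.
November 24, 2011 is a listed holiday; the next business day is November 25, 2011 (Friday).
The final due date is November 25, 2011.

November 25, 2011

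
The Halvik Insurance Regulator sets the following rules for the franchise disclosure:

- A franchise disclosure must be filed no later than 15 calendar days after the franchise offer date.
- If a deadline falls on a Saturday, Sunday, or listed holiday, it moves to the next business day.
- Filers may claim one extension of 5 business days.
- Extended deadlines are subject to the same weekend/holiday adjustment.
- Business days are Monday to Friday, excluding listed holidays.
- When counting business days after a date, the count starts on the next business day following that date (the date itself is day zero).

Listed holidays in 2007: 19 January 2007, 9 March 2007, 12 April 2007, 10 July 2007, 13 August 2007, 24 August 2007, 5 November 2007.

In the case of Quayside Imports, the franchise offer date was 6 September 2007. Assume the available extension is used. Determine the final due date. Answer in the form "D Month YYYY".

From 6 September 2007, 15 calendar days later is 21 September 2007.
Since 21 September 2007 is a Friday and not a holiday, the date is unchanged.
Counting 5 further business days from 21 September 2007 reaches 28 September 2007.
28 September 2007 falls on a Friday, which is a business day, so no adjustment is needed.
Deadline: 28 September 2007.

28 September 2007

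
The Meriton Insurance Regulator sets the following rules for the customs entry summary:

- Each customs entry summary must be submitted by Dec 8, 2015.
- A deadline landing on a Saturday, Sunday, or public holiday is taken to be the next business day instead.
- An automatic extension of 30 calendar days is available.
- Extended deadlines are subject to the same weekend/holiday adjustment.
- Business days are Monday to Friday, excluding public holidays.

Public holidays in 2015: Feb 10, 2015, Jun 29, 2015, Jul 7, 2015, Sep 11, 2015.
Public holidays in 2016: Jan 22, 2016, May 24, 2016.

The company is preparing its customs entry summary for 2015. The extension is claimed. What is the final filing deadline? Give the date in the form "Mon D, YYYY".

Start from the fixed due date, Dec 8, 2015.
Dec 8, 2015 falls on a Tuesday, which is a business day, so no adjustment is needed.
Applying the 30-calendar-day extension: Dec 8, 2015 + 30 days = Jan 7, 2016.
Jan 7, 2016 falls on a Thursday, which is a business day, so no adjustment is needed.
So the filing is due Jan 7, 2016.

Jan 7, 2016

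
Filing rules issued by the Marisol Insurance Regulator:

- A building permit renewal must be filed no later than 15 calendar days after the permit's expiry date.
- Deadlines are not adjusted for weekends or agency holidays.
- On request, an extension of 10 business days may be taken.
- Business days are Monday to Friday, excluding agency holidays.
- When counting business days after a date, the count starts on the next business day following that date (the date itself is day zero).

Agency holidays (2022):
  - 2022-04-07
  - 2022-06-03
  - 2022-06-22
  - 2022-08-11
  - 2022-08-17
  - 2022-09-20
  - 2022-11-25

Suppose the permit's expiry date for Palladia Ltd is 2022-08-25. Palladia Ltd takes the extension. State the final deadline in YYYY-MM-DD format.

2022-09-26

Trigger date 2022-08-25 + 15 calendar days = 2022-09-09.
No adjustment is made for weekends or holidays, so 2022-09-09 stands.
Counting 10 further business days from 2022-09-09 reaches 2022-09-26.
No adjustment is made for weekends or holidays, so 2022-09-26 stands.
Deadline: 2022-09-26.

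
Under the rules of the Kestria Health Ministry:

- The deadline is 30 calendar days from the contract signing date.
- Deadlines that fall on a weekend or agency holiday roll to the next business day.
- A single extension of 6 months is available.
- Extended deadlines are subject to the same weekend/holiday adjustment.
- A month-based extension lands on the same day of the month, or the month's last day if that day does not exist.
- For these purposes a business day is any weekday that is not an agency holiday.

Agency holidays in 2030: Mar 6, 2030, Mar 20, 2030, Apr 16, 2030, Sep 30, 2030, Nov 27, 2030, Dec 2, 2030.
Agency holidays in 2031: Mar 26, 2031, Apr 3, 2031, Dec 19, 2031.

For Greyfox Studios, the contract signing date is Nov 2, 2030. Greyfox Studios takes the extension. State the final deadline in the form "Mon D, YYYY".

Jun 3, 2031

From Nov 2, 2030, 30 calendar days later is Dec 2, 2030.
Because Dec 2, 2030 is a listed holiday, the deadline becomes Dec 3, 2030 (Tuesday).
Add 6 months to Dec 3, 2030: Jun 3, 2031.
Jun 3, 2031 (Tuesday) is already a business day.
Deadline: Jun 3, 2031.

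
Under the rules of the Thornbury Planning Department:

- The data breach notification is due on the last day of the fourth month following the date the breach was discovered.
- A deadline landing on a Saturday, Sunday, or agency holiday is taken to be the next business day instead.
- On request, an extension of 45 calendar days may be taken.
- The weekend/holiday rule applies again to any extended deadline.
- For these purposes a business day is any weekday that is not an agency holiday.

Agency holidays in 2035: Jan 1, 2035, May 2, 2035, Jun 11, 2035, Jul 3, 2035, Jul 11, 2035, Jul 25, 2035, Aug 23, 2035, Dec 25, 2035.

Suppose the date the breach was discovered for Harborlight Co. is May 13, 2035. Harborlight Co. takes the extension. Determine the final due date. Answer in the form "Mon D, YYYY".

Nov 15, 2035

4 months after May 13, 2035 falls in September 2035; the last day of that month is Sep 30, 2035.
Because Sep 30, 2035 is a Sunday, the deadline becomes Oct 1, 2035 (Monday).
With the 45-day extension, Oct 1, 2035 becomes Nov 15, 2035.
Nov 15, 2035 falls on a Thursday, which is a business day, so no adjustment is needed.
So the filing is due Nov 15, 2035.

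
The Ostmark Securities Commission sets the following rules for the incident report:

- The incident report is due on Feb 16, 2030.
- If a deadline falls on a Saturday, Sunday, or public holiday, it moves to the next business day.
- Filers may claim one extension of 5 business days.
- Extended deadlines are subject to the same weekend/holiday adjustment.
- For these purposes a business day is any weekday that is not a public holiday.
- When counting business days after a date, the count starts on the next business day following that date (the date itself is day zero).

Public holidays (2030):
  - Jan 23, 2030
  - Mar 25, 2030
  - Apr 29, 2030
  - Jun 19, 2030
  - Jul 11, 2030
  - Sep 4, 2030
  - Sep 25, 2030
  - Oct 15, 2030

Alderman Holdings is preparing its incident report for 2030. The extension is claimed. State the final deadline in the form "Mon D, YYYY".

Feb 25, 2030

The statutory due date is Feb 16, 2030.
Because Feb 16, 2030 is a Saturday, the deadline becomes Feb 18, 2030 (Monday).
The 5-business-day extension runs from Feb 18, 2030 to Feb 25, 2030.
Feb 25, 2030 is a Monday and not a listed holiday, so it stands.
So the filing is due Feb 25, 2030.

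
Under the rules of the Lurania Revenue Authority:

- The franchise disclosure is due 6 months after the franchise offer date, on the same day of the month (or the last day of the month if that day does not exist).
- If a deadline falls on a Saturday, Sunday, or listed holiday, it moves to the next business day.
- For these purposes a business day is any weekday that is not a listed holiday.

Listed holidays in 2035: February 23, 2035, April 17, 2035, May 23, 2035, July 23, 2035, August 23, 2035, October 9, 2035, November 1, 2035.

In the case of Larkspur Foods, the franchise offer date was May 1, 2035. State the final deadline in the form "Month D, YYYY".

6 months from May 1, 2035 is November 1, 2035.
November 1, 2035 is a listed holiday, so it moves to the next business day, November 2, 2035 (Friday).
So the filing is due November 2, 2035.

November 2, 2035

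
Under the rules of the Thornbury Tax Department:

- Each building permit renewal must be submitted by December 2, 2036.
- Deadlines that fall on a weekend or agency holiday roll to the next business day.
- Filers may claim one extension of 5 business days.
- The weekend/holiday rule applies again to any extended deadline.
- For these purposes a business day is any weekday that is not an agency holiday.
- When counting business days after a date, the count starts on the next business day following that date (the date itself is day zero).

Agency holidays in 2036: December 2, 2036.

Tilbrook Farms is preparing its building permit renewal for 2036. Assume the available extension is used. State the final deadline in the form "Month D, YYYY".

December 10, 2036

The statutory due date is December 2, 2036.
December 2, 2036 is a listed holiday, so it moves to the next business day, December 3, 2036 (Wednesday).
Applying the 5-business-day extension: 5 business days after December 3, 2036 is December 10, 2036.
December 10, 2036 (Wednesday) is already a business day.
Final deadline: December 10, 2036.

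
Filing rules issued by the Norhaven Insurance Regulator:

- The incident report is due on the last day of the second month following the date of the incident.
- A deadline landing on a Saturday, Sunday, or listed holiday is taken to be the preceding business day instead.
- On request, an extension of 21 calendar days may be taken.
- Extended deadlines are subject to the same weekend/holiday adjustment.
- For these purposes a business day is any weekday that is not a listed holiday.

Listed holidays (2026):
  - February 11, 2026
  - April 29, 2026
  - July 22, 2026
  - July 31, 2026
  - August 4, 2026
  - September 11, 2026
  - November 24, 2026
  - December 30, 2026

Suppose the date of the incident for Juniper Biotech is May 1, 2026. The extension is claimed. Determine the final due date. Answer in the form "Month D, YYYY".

2 months after May 1, 2026 falls in July 2026; the last day of that month is July 31, 2026.
July 31, 2026 is a listed holiday, so it moves to the preceding business day, July 30, 2026 (Thursday).
Add the 21 calendar-day extension to July 30, 2026: August 20, 2026.
Since August 20, 2026 is a Thursday and not a holiday, the date is unchanged.
So the filing is due August 20, 2026.

August 20, 2026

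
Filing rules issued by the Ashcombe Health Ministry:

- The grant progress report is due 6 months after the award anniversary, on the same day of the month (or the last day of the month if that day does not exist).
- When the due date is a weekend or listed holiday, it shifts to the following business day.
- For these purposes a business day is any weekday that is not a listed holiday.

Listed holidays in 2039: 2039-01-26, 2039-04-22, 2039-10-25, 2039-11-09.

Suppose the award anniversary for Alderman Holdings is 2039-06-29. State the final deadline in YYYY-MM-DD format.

Moving 6 months forward from 2039-06-29 on the corresponding day gives 2039-12-29.
Since 2039-12-29 is a Thursday and not a holiday, the date is unchanged.
Deadline: 2039-12-29.

2039-12-29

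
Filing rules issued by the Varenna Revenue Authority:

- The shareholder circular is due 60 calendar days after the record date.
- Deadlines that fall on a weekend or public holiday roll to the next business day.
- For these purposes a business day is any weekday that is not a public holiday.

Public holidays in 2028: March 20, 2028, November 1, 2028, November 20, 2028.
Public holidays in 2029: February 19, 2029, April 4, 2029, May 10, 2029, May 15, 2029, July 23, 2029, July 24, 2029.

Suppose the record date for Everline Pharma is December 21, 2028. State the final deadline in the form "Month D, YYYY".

February 20, 2029

Adding 60 calendar days to December 21, 2028 gives February 19, 2029.
February 19, 2029 falls on a listed holiday. Rolling to the next business day gives February 20, 2029, a Tuesday.
The final due date is February 20, 2029.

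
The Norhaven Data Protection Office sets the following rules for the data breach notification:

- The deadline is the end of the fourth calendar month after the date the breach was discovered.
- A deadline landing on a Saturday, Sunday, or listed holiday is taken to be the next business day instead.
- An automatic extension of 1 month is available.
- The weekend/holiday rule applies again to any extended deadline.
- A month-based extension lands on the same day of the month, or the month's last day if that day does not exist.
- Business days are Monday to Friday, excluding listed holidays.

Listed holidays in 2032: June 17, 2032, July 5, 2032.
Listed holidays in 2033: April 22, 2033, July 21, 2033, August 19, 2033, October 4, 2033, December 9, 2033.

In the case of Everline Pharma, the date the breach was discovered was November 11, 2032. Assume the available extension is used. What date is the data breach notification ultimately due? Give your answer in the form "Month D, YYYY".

May 2, 2033

4 months after November 11, 2032 is March 2033; that month ends on March 31, 2033.
March 31, 2033 (Thursday) is already a business day.
Applying the 1 month extension: 1 month after March 31, 2033 is April 30, 2033 (day 31 does not exist in April, so the month's last day is used).
April 30, 2033 is a Saturday, so it moves to the next business day, May 2, 2033 (Monday).
Deadline: May 2, 2033.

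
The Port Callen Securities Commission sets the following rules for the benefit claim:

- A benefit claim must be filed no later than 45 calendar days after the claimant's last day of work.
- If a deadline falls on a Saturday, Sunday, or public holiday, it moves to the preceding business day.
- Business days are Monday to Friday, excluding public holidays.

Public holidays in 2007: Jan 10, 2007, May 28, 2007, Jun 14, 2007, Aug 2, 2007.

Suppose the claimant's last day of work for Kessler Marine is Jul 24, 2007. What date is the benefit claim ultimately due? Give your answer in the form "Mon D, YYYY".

Sep 7, 2007

Trigger date Jul 24, 2007 + 45 calendar days = Sep 7, 2007.
Sep 7, 2007 is a Friday and not a listed holiday, so it stands.
Final deadline: Sep 7, 2007.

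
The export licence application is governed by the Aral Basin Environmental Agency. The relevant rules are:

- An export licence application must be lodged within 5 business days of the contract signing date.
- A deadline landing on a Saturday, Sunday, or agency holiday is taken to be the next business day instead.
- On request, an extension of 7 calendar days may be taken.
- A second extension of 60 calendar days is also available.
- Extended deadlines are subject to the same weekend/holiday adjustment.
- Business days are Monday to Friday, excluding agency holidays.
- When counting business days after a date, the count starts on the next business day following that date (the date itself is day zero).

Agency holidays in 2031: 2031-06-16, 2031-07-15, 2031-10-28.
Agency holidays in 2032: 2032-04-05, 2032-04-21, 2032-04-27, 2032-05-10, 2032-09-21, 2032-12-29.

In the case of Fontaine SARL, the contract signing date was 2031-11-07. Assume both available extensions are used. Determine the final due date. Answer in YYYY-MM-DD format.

Counting 5 business days after 2031-11-07 (skipping weekends and listed holidays) reaches 2031-11-14.
2031-11-14 falls on a Friday, which is a business day, so no adjustment is needed.
The 7-calendar-day extension moves the deadline from 2031-11-14 to 2031-11-21.
2031-11-21 (Friday) is already a business day.
With the 60-day extension, 2031-11-21 becomes 2032-01-20.
2032-01-20 falls on a Tuesday, which is a business day, so no adjustment is needed.
Final deadline: 2032-01-20.

2032-01-20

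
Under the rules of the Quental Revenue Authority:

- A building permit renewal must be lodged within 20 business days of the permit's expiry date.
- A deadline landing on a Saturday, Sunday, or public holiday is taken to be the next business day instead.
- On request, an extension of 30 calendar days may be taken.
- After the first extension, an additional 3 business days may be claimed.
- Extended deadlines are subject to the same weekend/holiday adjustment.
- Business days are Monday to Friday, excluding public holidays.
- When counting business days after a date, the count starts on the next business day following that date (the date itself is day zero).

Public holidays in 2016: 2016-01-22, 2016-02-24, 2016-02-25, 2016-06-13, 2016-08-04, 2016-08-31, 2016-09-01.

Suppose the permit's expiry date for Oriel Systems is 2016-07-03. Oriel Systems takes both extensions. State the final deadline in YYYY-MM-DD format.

2016-09-05

Counting 20 business days after 2016-07-03 (skipping weekends and listed holidays) reaches 2016-07-29.
2016-07-29 is a Friday and not a listed holiday, so it stands.
Add the 30 calendar-day extension to 2016-07-29: 2016-08-28.
Because 2016-08-28 is a Sunday, the deadline becomes 2016-08-29 (Monday).
The 3-business-day extension runs from 2016-08-29 to 2016-09-05.
Since 2016-09-05 is a Monday and not a holiday, the date is unchanged.
The final due date is 2016-09-05.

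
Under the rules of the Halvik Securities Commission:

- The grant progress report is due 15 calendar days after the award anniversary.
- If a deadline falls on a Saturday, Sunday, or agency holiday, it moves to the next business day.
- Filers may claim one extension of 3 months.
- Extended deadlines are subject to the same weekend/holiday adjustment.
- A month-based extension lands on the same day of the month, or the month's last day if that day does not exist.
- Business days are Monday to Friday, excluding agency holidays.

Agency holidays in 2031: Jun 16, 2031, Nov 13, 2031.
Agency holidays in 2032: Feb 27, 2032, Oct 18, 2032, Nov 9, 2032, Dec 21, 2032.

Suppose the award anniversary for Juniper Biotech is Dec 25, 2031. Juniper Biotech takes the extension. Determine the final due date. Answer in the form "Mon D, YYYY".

Trigger date Dec 25, 2031 + 15 calendar days = Jan 9, 2032.
Jan 9, 2032 is a Friday and not a listed holiday, so it stands.
The 3 months extension carries Jan 9, 2032 to Apr 9, 2032.
Apr 9, 2032 falls on a Friday, which is a business day, so no adjustment is needed.
So the filing is due Apr 9, 2032.

Apr 9, 2032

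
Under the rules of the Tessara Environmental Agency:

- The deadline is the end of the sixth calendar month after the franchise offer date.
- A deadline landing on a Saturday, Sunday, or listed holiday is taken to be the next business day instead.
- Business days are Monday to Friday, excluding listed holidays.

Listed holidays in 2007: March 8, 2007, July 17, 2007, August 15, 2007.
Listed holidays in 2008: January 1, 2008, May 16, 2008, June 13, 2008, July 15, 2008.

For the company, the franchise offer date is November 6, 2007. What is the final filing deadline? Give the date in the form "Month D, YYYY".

6 months after November 6, 2007 falls in May 2008; the last day of that month is May 31, 2008.
Because May 31, 2008 is a Saturday, the deadline becomes June 2, 2008 (Monday).
Deadline: June 2, 2008.

June 2, 2008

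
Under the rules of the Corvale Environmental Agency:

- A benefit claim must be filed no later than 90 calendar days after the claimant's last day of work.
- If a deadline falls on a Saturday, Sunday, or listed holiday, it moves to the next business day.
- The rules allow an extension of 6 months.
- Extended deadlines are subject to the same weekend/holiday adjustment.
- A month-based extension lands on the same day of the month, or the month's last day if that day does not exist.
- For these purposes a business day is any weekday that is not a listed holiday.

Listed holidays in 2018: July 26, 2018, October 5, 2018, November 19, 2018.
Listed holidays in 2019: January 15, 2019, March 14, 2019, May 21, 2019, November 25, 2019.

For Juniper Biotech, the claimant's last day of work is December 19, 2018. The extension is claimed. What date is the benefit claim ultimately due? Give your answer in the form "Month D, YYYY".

90 calendar days after December 19, 2018 is March 19, 2019.
Since March 19, 2019 is a Tuesday and not a holiday, the date is unchanged.
Applying the 6 months extension: 6 months after March 19, 2019 is September 19, 2019.
September 19, 2019 (Thursday) is already a business day.
So the filing is due September 19, 2019.

September 19, 2019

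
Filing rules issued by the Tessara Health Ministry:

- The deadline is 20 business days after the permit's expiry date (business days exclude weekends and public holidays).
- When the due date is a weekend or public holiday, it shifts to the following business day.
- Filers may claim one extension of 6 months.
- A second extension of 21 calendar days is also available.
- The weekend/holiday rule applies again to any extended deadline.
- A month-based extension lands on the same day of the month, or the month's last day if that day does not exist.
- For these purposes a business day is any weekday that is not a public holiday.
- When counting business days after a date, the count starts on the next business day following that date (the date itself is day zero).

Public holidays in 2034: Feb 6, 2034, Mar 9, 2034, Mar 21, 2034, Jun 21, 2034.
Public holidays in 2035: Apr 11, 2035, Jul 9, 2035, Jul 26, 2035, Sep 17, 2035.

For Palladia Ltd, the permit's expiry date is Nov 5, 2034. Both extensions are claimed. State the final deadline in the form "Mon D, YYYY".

Jun 22, 2035

20 business days after Nov 5, 2034, excluding weekends and holidays, is Dec 1, 2034.
Dec 1, 2034 (Friday) is already a business day.
Add 6 months to Dec 1, 2034: Jun 1, 2035.
Jun 1, 2035 (Friday) is already a business day.
With the 21-day extension, Jun 1, 2035 becomes Jun 22, 2035.
Jun 22, 2035 falls on a Friday, which is a business day, so no adjustment is needed.
Deadline: Jun 22, 2035.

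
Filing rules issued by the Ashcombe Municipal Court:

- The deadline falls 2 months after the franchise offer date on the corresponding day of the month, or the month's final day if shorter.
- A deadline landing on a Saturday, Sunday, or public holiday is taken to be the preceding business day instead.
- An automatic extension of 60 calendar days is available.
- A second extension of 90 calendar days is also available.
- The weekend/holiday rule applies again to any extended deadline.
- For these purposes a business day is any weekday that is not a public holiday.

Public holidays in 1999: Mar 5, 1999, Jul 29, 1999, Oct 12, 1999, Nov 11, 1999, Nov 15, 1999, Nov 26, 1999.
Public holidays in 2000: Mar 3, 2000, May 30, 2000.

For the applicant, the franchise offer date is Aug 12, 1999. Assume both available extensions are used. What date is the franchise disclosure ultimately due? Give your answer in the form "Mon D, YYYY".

Mar 9, 2000

2 months from Aug 12, 1999 is Oct 12, 1999.
Oct 12, 1999 is a listed holiday, so it moves to the preceding business day, Oct 11, 1999 (Monday).
Applying the 60-calendar-day extension: Oct 11, 1999 + 60 days = Dec 10, 1999.
Dec 10, 1999 falls on a Friday, which is a business day, so no adjustment is needed.
With the 90-day extension, Dec 10, 1999 becomes Mar 9, 2000.
Mar 9, 2000 falls on a Thursday, which is a business day, so no adjustment is needed.
So the filing is due Mar 9, 2000.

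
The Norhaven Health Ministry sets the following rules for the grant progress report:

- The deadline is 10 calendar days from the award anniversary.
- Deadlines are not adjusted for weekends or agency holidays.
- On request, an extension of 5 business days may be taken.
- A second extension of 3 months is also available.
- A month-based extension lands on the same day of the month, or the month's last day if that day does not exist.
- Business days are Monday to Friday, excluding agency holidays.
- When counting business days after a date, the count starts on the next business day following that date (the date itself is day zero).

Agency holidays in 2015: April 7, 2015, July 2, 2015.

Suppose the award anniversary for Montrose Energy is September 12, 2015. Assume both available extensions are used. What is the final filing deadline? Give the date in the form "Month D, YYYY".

December 29, 2015

Adding 10 calendar days to September 12, 2015 gives September 22, 2015.
September 22, 2015 falls on a Tuesday. The rules make no weekend/holiday allowance, so it remains September 22, 2015.
Applying the 5-business-day extension: 5 business days after September 22, 2015 is September 29, 2015.
No adjustment is made for weekends or holidays, so September 29, 2015 stands.
The 3 months extension carries September 29, 2015 to December 29, 2015.
No adjustment is made for weekends or holidays, so December 29, 2015 stands.
Deadline: December 29, 2015.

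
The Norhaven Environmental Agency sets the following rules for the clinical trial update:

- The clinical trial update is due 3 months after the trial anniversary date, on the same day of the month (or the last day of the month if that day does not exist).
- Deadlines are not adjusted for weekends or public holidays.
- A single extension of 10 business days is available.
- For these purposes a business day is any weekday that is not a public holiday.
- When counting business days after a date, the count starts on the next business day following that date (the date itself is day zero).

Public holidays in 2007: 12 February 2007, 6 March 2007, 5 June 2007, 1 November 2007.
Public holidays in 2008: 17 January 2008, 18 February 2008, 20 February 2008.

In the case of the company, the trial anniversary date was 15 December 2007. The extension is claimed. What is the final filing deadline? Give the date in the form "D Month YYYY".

28 March 2008

3 months from 15 December 2007 is 15 March 2008.
No adjustment is made for weekends or holidays, so 15 March 2008 stands.
Counting 10 further business days from 15 March 2008 reaches 28 March 2008.
No adjustment is made for weekends or holidays, so 28 March 2008 stands.
So the filing is due 28 March 2008.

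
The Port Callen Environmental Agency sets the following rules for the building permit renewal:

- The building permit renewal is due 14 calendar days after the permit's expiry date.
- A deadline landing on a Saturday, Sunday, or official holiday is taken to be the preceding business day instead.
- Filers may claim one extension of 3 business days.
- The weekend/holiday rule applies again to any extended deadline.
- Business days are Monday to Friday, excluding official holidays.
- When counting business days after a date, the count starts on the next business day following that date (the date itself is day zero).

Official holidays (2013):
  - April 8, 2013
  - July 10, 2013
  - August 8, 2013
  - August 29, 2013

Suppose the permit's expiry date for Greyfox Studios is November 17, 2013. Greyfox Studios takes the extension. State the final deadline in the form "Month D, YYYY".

December 4, 2013

From November 17, 2013, 14 calendar days later is December 1, 2013.
Because December 1, 2013 is a Sunday, the deadline becomes November 29, 2013 (Friday).
Applying the 3-business-day extension: 3 business days after November 29, 2013 is December 4, 2013.
December 4, 2013 (Wednesday) is already a business day.
The final due date is December 4, 2013.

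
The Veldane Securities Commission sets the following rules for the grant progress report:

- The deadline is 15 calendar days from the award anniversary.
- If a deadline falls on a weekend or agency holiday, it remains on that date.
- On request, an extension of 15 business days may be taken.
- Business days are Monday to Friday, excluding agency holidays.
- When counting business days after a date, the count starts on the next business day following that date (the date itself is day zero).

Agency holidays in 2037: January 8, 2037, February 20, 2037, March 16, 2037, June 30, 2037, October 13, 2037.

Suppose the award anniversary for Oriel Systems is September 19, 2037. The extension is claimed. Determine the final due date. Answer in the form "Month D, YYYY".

October 26, 2037

Trigger date September 19, 2037 + 15 calendar days = October 4, 2037.
October 4, 2037 falls on a Sunday. The rules make no weekend/holiday allowance, so it remains October 4, 2037.
Counting 15 further business days from October 4, 2037 reaches October 26, 2037.
No adjustment is made for weekends or holidays, so October 26, 2037 stands.
Final deadline: October 26, 2037.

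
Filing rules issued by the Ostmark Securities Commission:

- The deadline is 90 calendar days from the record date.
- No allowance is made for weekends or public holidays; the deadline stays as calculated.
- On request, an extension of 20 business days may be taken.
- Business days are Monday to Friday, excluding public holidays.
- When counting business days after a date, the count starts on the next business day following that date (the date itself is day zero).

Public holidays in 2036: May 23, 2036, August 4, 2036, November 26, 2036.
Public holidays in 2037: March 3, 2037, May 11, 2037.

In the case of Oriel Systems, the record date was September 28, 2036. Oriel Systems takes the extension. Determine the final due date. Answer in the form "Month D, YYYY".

January 23, 2037

From September 28, 2036, 90 calendar days later is December 27, 2036.
December 27, 2036 falls on a Saturday. The rules make no weekend/holiday allowance, so it remains December 27, 2036.
Counting 20 further business days from December 27, 2036 reaches January 23, 2037.
January 23, 2037 falls on a Friday. The rules make no weekend/holiday allowance, so it remains January 23, 2037.
So the filing is due January 23, 2037.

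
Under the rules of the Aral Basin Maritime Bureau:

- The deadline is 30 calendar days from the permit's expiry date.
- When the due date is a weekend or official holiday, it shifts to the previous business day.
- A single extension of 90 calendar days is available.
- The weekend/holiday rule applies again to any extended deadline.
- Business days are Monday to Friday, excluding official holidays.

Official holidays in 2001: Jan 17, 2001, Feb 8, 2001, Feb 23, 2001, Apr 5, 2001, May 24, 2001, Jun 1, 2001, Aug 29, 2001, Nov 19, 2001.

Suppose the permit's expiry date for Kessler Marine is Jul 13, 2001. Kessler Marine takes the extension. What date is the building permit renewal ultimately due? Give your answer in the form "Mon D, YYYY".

Nov 8, 2001

Trigger date Jul 13, 2001 + 30 calendar days = Aug 12, 2001.
Aug 12, 2001 falls on a Sunday. Rolling to the preceding business day gives Aug 10, 2001, a Friday.
Applying the 90-calendar-day extension: Aug 10, 2001 + 90 days = Nov 8, 2001.
Nov 8, 2001 (Thursday) is already a business day.
The final due date is Nov 8, 2001.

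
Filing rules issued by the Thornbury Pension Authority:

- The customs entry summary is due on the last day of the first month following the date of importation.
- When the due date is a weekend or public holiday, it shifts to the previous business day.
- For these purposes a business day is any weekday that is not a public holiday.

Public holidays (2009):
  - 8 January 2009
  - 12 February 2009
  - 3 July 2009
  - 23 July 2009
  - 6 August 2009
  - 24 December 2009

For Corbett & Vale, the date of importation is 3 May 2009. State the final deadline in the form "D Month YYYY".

1 month after 3 May 2009 falls in June 2009; the last day of that month is 30 June 2009.
30 June 2009 (Tuesday) is already a business day.
So the filing is due 30 June 2009.

30 June 2009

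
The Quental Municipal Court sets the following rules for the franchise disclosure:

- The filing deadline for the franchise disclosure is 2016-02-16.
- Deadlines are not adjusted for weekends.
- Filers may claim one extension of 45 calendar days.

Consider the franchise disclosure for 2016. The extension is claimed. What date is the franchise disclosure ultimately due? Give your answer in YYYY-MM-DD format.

2016-04-01

The statutory due date is 2016-02-16.
No adjustment is made for weekends or holidays, so 2016-02-16 stands.
The 45-calendar-day extension moves the deadline from 2016-02-16 to 2016-04-01.
2016-04-01 is a Friday; no weekend or holiday adjustment applies.
The final due date is 2016-04-01.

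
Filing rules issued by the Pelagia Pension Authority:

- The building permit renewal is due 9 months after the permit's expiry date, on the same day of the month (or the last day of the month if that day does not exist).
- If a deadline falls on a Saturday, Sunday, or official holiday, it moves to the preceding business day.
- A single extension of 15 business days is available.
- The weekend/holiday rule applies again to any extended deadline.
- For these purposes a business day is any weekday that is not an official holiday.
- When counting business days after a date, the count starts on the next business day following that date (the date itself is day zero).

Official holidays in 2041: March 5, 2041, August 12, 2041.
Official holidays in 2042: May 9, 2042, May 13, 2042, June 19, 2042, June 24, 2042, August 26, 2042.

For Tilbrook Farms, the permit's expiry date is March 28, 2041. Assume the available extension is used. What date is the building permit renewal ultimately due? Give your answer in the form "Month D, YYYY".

9 months after March 28, 2041, on the same day of the month, is December 28, 2041.
Because December 28, 2041 is a Saturday, the deadline becomes December 27, 2041 (Friday).
The 15-business-day extension runs from December 27, 2041 to January 17, 2042.
Since January 17, 2042 is a Friday and not a holiday, the date is unchanged.
Final deadline: January 17, 2042.

January 17, 2042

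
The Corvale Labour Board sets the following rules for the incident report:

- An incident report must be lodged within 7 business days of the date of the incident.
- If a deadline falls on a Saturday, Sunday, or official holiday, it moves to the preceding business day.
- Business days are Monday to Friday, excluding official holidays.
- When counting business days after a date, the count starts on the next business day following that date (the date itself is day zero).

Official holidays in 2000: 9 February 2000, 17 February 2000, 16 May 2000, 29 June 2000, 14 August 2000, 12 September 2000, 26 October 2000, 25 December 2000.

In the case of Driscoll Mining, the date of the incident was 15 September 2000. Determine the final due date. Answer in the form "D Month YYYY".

Counting 7 business days after 15 September 2000 (skipping weekends and listed holidays) reaches 26 September 2000.
26 September 2000 is a Tuesday and not a listed holiday, so it stands.
Deadline: 26 September 2000.

26 September 2000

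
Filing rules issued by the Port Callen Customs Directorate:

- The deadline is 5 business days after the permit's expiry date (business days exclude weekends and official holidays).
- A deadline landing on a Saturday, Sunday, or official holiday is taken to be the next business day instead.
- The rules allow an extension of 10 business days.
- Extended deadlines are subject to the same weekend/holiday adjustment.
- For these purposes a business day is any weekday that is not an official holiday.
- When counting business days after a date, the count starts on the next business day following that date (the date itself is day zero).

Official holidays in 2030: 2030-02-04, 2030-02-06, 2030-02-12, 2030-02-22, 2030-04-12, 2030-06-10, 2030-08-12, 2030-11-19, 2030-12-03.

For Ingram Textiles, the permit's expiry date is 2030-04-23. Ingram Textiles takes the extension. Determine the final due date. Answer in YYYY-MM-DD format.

Starting the day after 2030-04-23 and counting 5 business days lands on 2030-04-30.
Since 2030-04-30 is a Tuesday and not a holiday, the date is unchanged.
The 10-business-day extension runs from 2030-04-30 to 2030-05-14.
2030-05-14 (Tuesday) is already a business day.
The final due date is 2030-05-14.

2030-05-14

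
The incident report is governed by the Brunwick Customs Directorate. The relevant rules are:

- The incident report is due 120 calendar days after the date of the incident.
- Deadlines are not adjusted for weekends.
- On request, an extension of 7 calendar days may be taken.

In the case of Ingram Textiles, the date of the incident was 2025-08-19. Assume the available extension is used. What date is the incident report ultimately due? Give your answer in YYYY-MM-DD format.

Adding 120 calendar days to 2025-08-19 gives 2025-12-17.
No adjustment is made for weekends or holidays, so 2025-12-17 stands.
The 7-calendar-day extension moves the deadline from 2025-12-17 to 2025-12-24.
2025-12-24 is a Wednesday; no weekend or holiday adjustment applies.
Deadline: 2025-12-24.

2025-12-24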